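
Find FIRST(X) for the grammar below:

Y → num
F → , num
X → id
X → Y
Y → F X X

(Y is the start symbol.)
To compute FIRST(X), examine every production with X on the left-hand side, reading each right-hand side left to right until a non-nullable symbol is reached.

FIRST sets of the other non-terminals involved (by the same procedure, iterated to a fixed point):
  FIRST(Y) = { ',', 'num' }

From X → id:
  - id is a terminal: add 'id' and stop
From X → Y:
  - Y is a non-terminal: add FIRST(Y) \ {ε} = { ',', 'num' }
    Y is not nullable, so stop

Collecting: FIRST(X) = { ',', 'id', 'num' }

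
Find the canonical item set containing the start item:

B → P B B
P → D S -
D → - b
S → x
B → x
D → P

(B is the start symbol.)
{ [B → . P B B], [B → . x], [B' → . B], [D → . - b], [D → . P], [P → . D S -] }

First, augment the grammar with B' → B
I₀ = CLOSURE({ [B' → . B] }):
  [B' → . B] has the dot before B: add [B → . P B B], [B → . x]
  [B → . P B B] has the dot before P: add [P → . D S -]
  [P → . D S -] has the dot before D: add [D → . - b], [D → . P]
No further items can be added.

I₀ = { [B → . P B B], [B → . x], [B' → . B], [D → . - b], [D → . P], [P → . D S -] }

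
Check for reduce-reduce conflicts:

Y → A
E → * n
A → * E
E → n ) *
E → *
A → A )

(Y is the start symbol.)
No reduce-reduce conflicts

A reduce-reduce conflict occurs when an LR(0) state has two complete items [A → α .] and [B → β .] — both call for a reduction, and with no lookahead the parser cannot choose between them.

Augment with Y' → Y and build the canonical LR(0) collection (I0 = CLOSURE({[Y' → . Y]}), then GOTO on every symbol after a dot until no new states appear). It has 11 states:
  I0: { [A → . * E], [A → . A )], [Y → . A], [Y' → . Y] }  — shift
  I1: { [A → * . E], [E → . * n], [E → . *], [E → . n ) *] }  — shift
  I2: { [A → A . )], [Y → A .] }  — shift, reduce
  I3: { [Y' → Y .] }  — accept
  I4: { [A → A ) .] }  — reduce
  I5: { [E → * . n], [E → * .] }  — shift, reduce
  I6: { [A → * E .] }  — reduce
  I7: { [E → n . ) *] }  — shift
  I8: { [E → n ) . *] }  — shift
  I9: { [E → n ) * .] }  — reduce
  I10: { [E → * n .] }  — reduce

No state contains more than one complete item.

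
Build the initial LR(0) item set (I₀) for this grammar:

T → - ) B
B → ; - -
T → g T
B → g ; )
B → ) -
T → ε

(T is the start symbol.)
{ [T → . - ) B], [T → . g T], [T → .], [T' → . T] }

First, augment the grammar with T' → T
I₀ = CLOSURE({ [T' → . T] }):
  [T' → . T] has the dot before T: add [T → . - ) B], [T → . g T], [T → .]
No further items can be added.

I₀ = { [T → . - ) B], [T → . g T], [T → .], [T' → . T] }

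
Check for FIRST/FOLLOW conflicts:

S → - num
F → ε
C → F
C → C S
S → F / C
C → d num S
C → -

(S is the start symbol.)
Yes. C → C S with FOLLOW(C) on { '-', '/' }; C → '-' with FOLLOW(C) on { '-' }

A FIRST/FOLLOW conflict occurs when a non-terminal N has a nullable alternative N → β (β ⇒* ε) and another alternative N → α with FIRST(α) ∩ FOLLOW(N) ≠ ∅: on such a lookahead the parser cannot decide between expanding α and letting N vanish via β.

Nullable non-terminals: C, F.
FIRST sets used below: FIRST(F) = { ε }, FIRST(C) = { '-', '/', 'd', ε }, FIRST(S) = { '-', '/' }

C: nullable alternative(s) C → F; FOLLOW(C) = { $, '-', '/' }
  C → F: FIRST \ {ε} = { } — this is the only nullable alternative, skip
  C → C S: FIRST \ {ε} = { '-', '/', 'd' } — overlaps FOLLOW(C) on { '-', '/' }: CONFLICT
  C → d num S: FIRST \ {ε} = { 'd' } — disjoint from FOLLOW(C)
  C → -: FIRST \ {ε} = { '-' } — overlaps FOLLOW(C) on { '-' }: CONFLICT
F has a nullable alternative but only one production, so nothing to check.

S has no nullable alternative, so no FIRST/FOLLOW check is needed there.

So the grammar has 2 FIRST/FOLLOW conflicts (marked CONFLICT above).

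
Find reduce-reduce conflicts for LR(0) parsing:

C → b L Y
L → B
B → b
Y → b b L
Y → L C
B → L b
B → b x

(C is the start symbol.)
A reduce-reduce conflict occurs when an LR(0) state has two complete items [A → α .] and [B → β .] — both call for a reduction, and with no lookahead the parser cannot choose between them.

Augment with C' → C and build the canonical LR(0) collection (I0 = CLOSURE({[C' → . C]}), then GOTO on every symbol after a dot until no new states appear). It has 15 states:
  I0: { [C → . b L Y], [C' → . C] }  — shift
  I1: { [C' → C .] }  — accept
  I2: { [B → . L b], [B → . b x], [B → . b], [C → b . L Y], [L → . B] }  — shift
  I3: { [L → B .] }  — reduce
  I4: { [B → . L b], [B → . b x], [B → . b], [B → L . b], [C → b L . Y], [L → . B], [Y → . L C], [Y → . b b L] }  — shift
  I5: { [B → b . x], [B → b .] }  — shift, reduce
  I6: { [B → b x .] }  — reduce
  I7: { [B → L . b], [C → . b L Y], [Y → L . C] }  — shift
  I8: { [C → b L Y .] }  — reduce
  I9: { [B → L b .], [B → b . x], [B → b .], [Y → b . b L] }  — shift, 2 reduces
  I10: { [B → . L b], [B → . b x], [B → . b], [L → . B], [Y → b b . L] }  — shift
  I11: { [B → L . b], [Y → b b L .] }  — shift, reduce
  I12: { [B → L b .] }  — reduce
  I13: { [Y → L C .] }  — reduce
  I14: { [B → . L b], [B → . b x], [B → . b], [B → L b .], [C → b . L Y], [L → . B] }  — shift, reduce

I9 contains complete items [B → L b .], [B → b .] — reduce-reduce conflict.

Answer: Yes — I9: [B → L b .] vs [B → b .]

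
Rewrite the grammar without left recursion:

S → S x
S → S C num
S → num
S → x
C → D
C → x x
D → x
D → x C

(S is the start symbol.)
S → num S'
S → x S'
S' → x S'
S' → C num S'
S' → ε
C → D
C → x x
D → x
D → x C

S is directly left-recursive. The standard transformation for
  A → A α₁ | ... | A α_m | β₁ | ... | β_n
is
  A  → β₁ A' | ... | β_n A'
  A' → α₁ A' | ... | α_m A' | ε

S → num becomes S → num S'
S → x becomes S → x S'
S → S x becomes S' → x S'
S → S C num becomes S' → C num S'
Add S' → ε

Productions for other non-terminals are unchanged:
  C → D
  C → x x
  D → x
  D → x C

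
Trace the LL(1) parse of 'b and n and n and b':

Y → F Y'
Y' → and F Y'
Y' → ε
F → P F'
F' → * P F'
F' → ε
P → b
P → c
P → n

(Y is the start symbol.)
LL(1) parsing maintains a stack (initially the start symbol over $) and the input. At each step: if the stack top is a terminal, match it against the current input token; if it is a non-terminal N, replace it with the RHS of M[N, lookahead] (the unique production whose predict set contains the lookahead).

Stack is shown with the top on the left.

Stack       Input                  Action
-----------------------------------------
Y $         b and n and n and b $  output Y → F Y'
F Y' $      b and n and n and b $  output F → P F'
P F' Y' $   b and n and n and b $  output P → b
b F' Y' $   b and n and n and b $  match 'b'
F' Y' $     and n and n and b $    output F' → ε
Y' $        and n and n and b $    output Y' → and F Y'
and F Y' $  and n and n and b $    match 'and'
F Y' $      n and n and b $        output F → P F'
P F' Y' $   n and n and b $        output P → n
n F' Y' $   n and n and b $        match 'n'
F' Y' $     and n and b $          output F' → ε
Y' $        and n and b $          output Y' → and F Y'
and F Y' $  and n and b $          match 'and'
F Y' $      n and b $              output F → P F'
P F' Y' $   n and b $              output P → n
n F' Y' $   n and b $              match 'n'
F' Y' $     and b $                output F' → ε
Y' $        and b $                output Y' → and F Y'
and F Y' $  and b $                match 'and'
F Y' $      b $                    output F → P F'
P F' Y' $   b $                    output P → b
b F' Y' $   b $                    match 'b'
F' Y' $     $                      output F' → ε
Y' $        $                      output Y' → ε
$           $                      accept

The string is accepted.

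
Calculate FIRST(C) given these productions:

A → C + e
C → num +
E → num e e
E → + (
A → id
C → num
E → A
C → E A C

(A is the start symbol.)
To compute FIRST(C), examine every production with C on the left-hand side, reading each right-hand side left to right until a non-nullable symbol is reached.

FIRST sets of the other non-terminals involved (by the same procedure, iterated to a fixed point):
  FIRST(E) = { '+', 'id', 'num' }

From C → num +:
  - num is a terminal: add 'num' and stop
From C → num:
  - num is a terminal: add 'num' and stop
From C → E A C:
  - E is a non-terminal: add FIRST(E) \ {ε} = { '+', 'id', 'num' }
    E is not nullable, so stop

Collecting: FIRST(C) = { '+', 'id', 'num' }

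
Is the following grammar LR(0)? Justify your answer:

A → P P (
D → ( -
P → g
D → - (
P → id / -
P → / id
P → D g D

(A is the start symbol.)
A grammar is LR(0) if no state in the canonical LR(0) collection has:
  - both a shift item (dot before a terminal) and a complete item (shift-reduce conflict), or
  - two or more complete items (reduce-reduce conflict; the accept item [A' → A .] counts as a complete item here).

Augment with A' → A and build the canonical LR(0) collection (I0 = CLOSURE({[A' → . A]}), then GOTO on every symbol after a dot until no new states appear). It has 18 states:
  I0: { [A → . P P (], [A' → . A], [D → . ( -], [D → . - (], [P → . / id], [P → . D g D], [P → . g], [P → . id / -] }  — shift
  I1: { [D → ( . -] }  — shift
  I2: { [D → - . (] }  — shift
  I3: { [P → / . id] }  — shift
  I4: { [A' → A .] }  — accept
  I5: { [P → D . g D] }  — shift
  I6: { [A → P . P (], [D → . ( -], [D → . - (], [P → . / id], [P → . D g D], [P → . g], [P → . id / -] }  — shift
  I7: { [P → g .] }  — reduce
  I8: { [P → id . / -] }  — shift
  I9: { [P → id / . -] }  — shift
  I10: { [P → id / - .] }  — reduce
  I11: { [A → P P . (] }  — shift
  I12: { [A → P P ( .] }  — reduce
  I13: { [D → . ( -], [D → . - (], [P → D g . D] }  — shift
  I14: { [P → D g D .] }  — reduce
  I15: { [P → / id .] }  — reduce
  I16: { [D → - ( .] }  — reduce
  I17: { [D → ( - .] }  — reduce

Every state is either a pure shift/goto state or contains exactly one complete item and nothing to shift — no conflicts. The grammar is LR(0).

Answer: Yes, the grammar is LR(0)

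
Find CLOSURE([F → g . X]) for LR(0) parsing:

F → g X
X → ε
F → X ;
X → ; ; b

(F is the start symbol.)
To compute CLOSURE, for each item [A → α.Bβ] where B is a non-terminal, add [B → .γ] for all productions B → γ; repeat for the newly added items until nothing changes.

Start with: [F → g . X]
  [F → g . X] has the dot before X: add [X → .], [X → . ; ; b]
No further items can be added.

CLOSURE = { [F → g . X], [X → . ; ; b], [X → .] }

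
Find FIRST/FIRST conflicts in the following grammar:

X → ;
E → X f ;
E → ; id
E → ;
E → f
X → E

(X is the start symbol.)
Yes. X → ';' / X → E on { ';' }; E → X f ';' / E → ';' id on { ';' }; E → X f ';' / E → ';' on { ';' }; E → X f ';' / E → f on { 'f' }; E → ';' id / E → ';' on { ';' }

FIRST sets of the non-terminals at (or reachable through a nullable prefix from) the front of some alternative:
  FIRST(E) = { ';', 'f' }
  FIRST(X) = { ';', 'f' }

Productions for X:
  X → ;: FIRST = { ';' }
  X → E: FIRST = { ';', 'f' }
Productions for E:
  E → X f ;: FIRST = { ';', 'f' }
  E → ; id: FIRST = { ';' }
  E → ;: FIRST = { ';' }
  E → f: FIRST = { 'f' }

Conflict for X: X → ; and X → E
  Overlap: { ';' }
Conflict for E: E → X f ; and E → ; id
  Overlap: { ';' }
Conflict for E: E → X f ; and E → ;
  Overlap: { ';' }
Conflict for E: E → X f ; and E → f
  Overlap: { 'f' }
Conflict for E: E → ; id and E → ;
  Overlap: { ';' }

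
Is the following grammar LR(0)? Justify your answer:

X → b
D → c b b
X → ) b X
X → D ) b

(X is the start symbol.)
Augment with X' → X and build the canonical LR(0) collection (I0 = CLOSURE({[X' → . X]}), then GOTO on every symbol after a dot until no new states appear). It has 12 states:
  I0: { [D → . c b b], [X → . ) b X], [X → . D ) b], [X → . b], [X' → . X] }  — shift
  I1: { [X → ) . b X] }  — shift
  I2: { [X → D . ) b] }  — shift
  I3: { [X' → X .] }  — accept
  I4: { [X → b .] }  — reduce
  I5: { [D → c . b b] }  — shift
  I6: { [D → c b . b] }  — shift
  I7: { [D → c b b .] }  — reduce
  I8: { [X → D ) . b] }  — shift
  I9: { [X → D ) b .] }  — reduce
  I10: { [D → . c b b], [X → ) b . X], [X → . ) b X], [X → . D ) b], [X → . b] }  — shift
  I11: { [X → ) b X .] }  — reduce

Every state is either a pure shift/goto state or contains exactly one complete item and nothing to shift — no conflicts. The grammar is LR(0).

Answer: Yes, the grammar is LR(0)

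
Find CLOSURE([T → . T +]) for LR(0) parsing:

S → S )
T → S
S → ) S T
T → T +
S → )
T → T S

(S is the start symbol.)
To compute CLOSURE, for each item [A → α.Bβ] where B is a non-terminal, add [B → .γ] for all productions B → γ; repeat for the newly added items until nothing changes.

Start with: [T → . T +]
  [T → . T +] has the dot before T: add [T → . S], [T → . T S]
  [T → . S] has the dot before S: add [S → . S )], [S → . ) S T], [S → . )]
No further items can be added.

CLOSURE = { [S → . ) S T], [S → . )], [S → . S )], [T → . S], [T → . T +], [T → . T S] }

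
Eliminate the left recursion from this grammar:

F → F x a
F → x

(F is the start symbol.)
F is directly left-recursive. The standard transformation for
  A → A α₁ | ... | A α_m | β₁ | ... | β_n
is
  A  → β₁ A' | ... | β_n A'
  A' → α₁ A' | ... | α_m A' | ε

F → x becomes F → x F'
F → F x a becomes F' → x a F'
Add F' → ε

Resulting grammar:
F → x F'
F' → x a F'
F' → ε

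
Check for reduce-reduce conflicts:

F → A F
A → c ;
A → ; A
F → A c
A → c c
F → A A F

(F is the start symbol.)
Yes — I10: [F → A A F .] vs [F → A F .]

Augment with F' → F and build the canonical LR(0) collection (I0 = CLOSURE({[F' → . F]}), then GOTO on every symbol after a dot until no new states appear). It has 12 states:
  I0: { [A → . ; A], [A → . c ;], [A → . c c], [F → . A A F], [F → . A F], [F → . A c], [F' → . F] }  — shift
  I1: { [A → . ; A], [A → . c ;], [A → . c c], [A → ; . A] }  — shift
  I2: { [A → . ; A], [A → . c ;], [A → . c c], [F → . A A F], [F → . A F], [F → . A c], [F → A . A F], [F → A . F], [F → A . c] }  — shift
  I3: { [F' → F .] }  — accept
  I4: { [A → c . ;], [A → c . c] }  — shift
  I5: { [A → c ; .] }  — reduce
  I6: { [A → c c .] }  — reduce
  I7: { [A → . ; A], [A → . c ;], [A → . c c], [F → . A A F], [F → . A F], [F → . A c], [F → A . A F], [F → A . F], [F → A . c], [F → A A . F] }  — shift
  I8: { [F → A F .] }  — reduce
  I9: { [A → c . ;], [A → c . c], [F → A c .] }  — shift, reduce
  I10: { [F → A A F .], [F → A F .] }  — 2 reduces
  I11: { [A → ; A .] }  — reduce

I10 contains complete items [F → A A F .], [F → A F .] — reduce-reduce conflict.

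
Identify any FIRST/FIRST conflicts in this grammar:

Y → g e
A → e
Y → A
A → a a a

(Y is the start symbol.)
No FIRST/FIRST conflicts.

A FIRST/FIRST conflict occurs when two productions N → α and N → β for the same non-terminal have FIRST(α) ∩ FIRST(β) ≠ ∅ (with ε ∈ FIRST of a nullable right-hand side, so two nullable alternatives also conflict).

FIRST sets of the non-terminals at (or reachable through a nullable prefix from) the front of some alternative:
  FIRST(A) = { 'a', 'e' }

Productions for Y:
  Y → g e: FIRST = { 'g' }
  Y → A: FIRST = { 'a', 'e' }
Productions for A:
  A → e: FIRST = { 'e' }
  A → a a a: FIRST = { 'a' }

All alternatives of each non-terminal have pairwise disjoint FIRST sets.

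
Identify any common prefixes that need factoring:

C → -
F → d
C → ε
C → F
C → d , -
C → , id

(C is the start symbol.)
No, left-factoring is not needed

Left-factoring is needed when two productions for the same non-terminal
share a common prefix on the right-hand side.

Productions for C:
  C → -
  C → ε
  C → F
  C → d , -
  C → , id

No common prefixes found.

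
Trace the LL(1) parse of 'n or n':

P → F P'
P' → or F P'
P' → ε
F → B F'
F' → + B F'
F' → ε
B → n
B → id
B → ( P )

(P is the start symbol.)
LL(1) parsing maintains a stack (initially the start symbol over $) and the input. At each step: if the stack top is a terminal, match it against the current input token; if it is a non-terminal N, replace it with the RHS of M[N, lookahead] (the unique production whose predict set contains the lookahead).

Stack is shown with the top on the left.

Stack      Input     Action
---------------------------
P $        n or n $  output P → F P'
F P' $     n or n $  output F → B F'
B F' P' $  n or n $  output B → n
n F' P' $  n or n $  match 'n'
F' P' $    or n $    output F' → ε
P' $       or n $    output P' → or F P'
or F P' $  or n $    match 'or'
F P' $     n $       output F → B F'
B F' P' $  n $       output B → n
n F' P' $  n $       match 'n'
F' P' $    $         output F' → ε
P' $       $         output P' → ε
$          $         accept

The string is accepted.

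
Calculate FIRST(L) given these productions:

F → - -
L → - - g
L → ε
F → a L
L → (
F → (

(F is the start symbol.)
From L → - - g:
  - '-' is a terminal: add '-' and stop
From L → ε:
  - ε-production, so ε ∈ FIRST(L)
From L → (:
  - '(' is a terminal: add '(' and stop

Collecting: FIRST(L) = { '(', '-', ε }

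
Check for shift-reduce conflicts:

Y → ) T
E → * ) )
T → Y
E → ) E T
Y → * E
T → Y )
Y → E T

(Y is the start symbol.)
A shift-reduce conflict occurs when an LR(0) state has both:
  - a complete (reduce) item [A → α .] (dot at the end), and
  - a shift item [B → β . c γ] (dot before a terminal).

Augment with Y' → Y and build the canonical LR(0) collection (I0 = CLOSURE({[Y' → . Y]}), then GOTO on every symbol after a dot until no new states appear). It has 20 states:
  I0: { [E → . ) E T], [E → . * ) )], [Y → . ) T], [Y → . * E], [Y → . E T], [Y' → . Y] }  — shift
  I1: { [E → ) . E T], [E → . ) E T], [E → . * ) )], [T → . Y )], [T → . Y], [Y → ) . T], [Y → . ) T], [Y → . * E], [Y → . E T] }  — shift
  I2: { [E → * . ) )], [E → . ) E T], [E → . * ) )], [Y → * . E] }  — shift
  I3: { [E → . ) E T], [E → . * ) )], [T → . Y )], [T → . Y], [Y → . ) T], [Y → . * E], [Y → . E T], [Y → E . T] }  — shift
  I4: { [Y' → Y .] }  — accept
  I5: { [Y → E T .] }  — reduce
  I6: { [T → Y . )], [T → Y .] }  — shift, reduce
  I7: { [T → Y ) .] }  — reduce
  I8: { [E → ) . E T], [E → * ) . )], [E → . ) E T], [E → . * ) )] }  — shift
  I9: { [E → * . ) )] }  — shift
  I10: { [Y → * E .] }  — reduce
  I11: { [E → * ) . )] }  — shift
  I12: { [E → * ) ) .] }  — reduce
  I13: { [E → ) . E T], [E → * ) ) .], [E → . ) E T], [E → . * ) )] }  — shift, reduce
  I14: { [E → ) E . T], [E → . ) E T], [E → . * ) )], [T → . Y )], [T → . Y], [Y → . ) T], [Y → . * E], [Y → . E T] }  — shift
  I15: { [E → ) E T .] }  — reduce
  I16: { [E → ) . E T], [E → . ) E T], [E → . * ) )] }  — shift
  I17: { [E → ) E . T], [E → . ) E T], [E → . * ) )], [T → . Y )], [T → . Y], [Y → . ) T], [Y → . * E], [Y → . E T], [Y → E . T] }  — shift
  I18: { [Y → ) T .] }  — reduce
  I19: { [E → ) E T .], [Y → E T .] }  — 2 reduces

I6 contains reduce item [T → Y .] and shift item [T → Y . )] — shift-reduce conflict.
I13 contains reduce item [E → * ) ) .] and shift items [E → . ) E T], [E → . * ) )] — shift-reduce conflict.

Answer: Yes — I6: [T → Y .] vs [T → Y . )]; I13: [E → * ) ) .] vs [E → . ) E T]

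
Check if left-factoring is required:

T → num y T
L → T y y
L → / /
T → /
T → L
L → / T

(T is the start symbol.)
Left-factoring is needed when two productions for the same non-terminal
share a common prefix on the right-hand side.

Productions for T:
  T → num y T
  T → /
  T → L
Productions for L:
  L → T y y
  L → / /
  L → / T

Found common prefix '/' in productions for L

Answer: Yes, L has productions with common prefix '/'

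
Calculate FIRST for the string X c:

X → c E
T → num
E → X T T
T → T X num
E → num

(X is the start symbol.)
{ 'c' }

FIRST sets of the non-terminals involved (from the grammar, by fixed-point iteration):
  FIRST(X) = { 'c' }

To compute FIRST(X c), process the symbols left to right:
Symbol X is a non-terminal. Add FIRST(X) \ {ε} = { 'c' }
X is not nullable (ε ∉ FIRST(X)), so stop here.
FIRST(X c) = { 'c' }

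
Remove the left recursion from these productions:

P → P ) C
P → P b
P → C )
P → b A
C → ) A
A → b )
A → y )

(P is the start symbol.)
P is directly left-recursive. The standard transformation for
  A → A α₁ | ... | A α_m | β₁ | ... | β_n
is
  A  → β₁ A' | ... | β_n A'
  A' → α₁ A' | ... | α_m A' | ε

P → C ) becomes P → C ) P'
P → b A becomes P → b A P'
P → P ) C becomes P' → ) C P'
P → P b becomes P' → b P'
Add P' → ε

Productions for other non-terminals are unchanged:
  C → ) A
  A → b )
  A → y )

Resulting grammar:
P → C ) P'
P → b A P'
P' → ) C P'
P' → b P'
P' → ε
C → ) A
A → b )
A → y )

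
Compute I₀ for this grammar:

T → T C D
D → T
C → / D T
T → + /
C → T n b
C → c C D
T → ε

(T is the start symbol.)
First, augment the grammar with T' → T
I₀ = CLOSURE({ [T' → . T] }):
  [T' → . T] has the dot before T: add [T → . T C D], [T → . + /], [T → .]
No further items can be added.

I₀ = { [T → . + /], [T → . T C D], [T → .], [T' → . T] }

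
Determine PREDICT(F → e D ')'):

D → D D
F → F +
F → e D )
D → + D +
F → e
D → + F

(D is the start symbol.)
{ 'e' }

PREDICT(F → e D ')') = (FIRST(RHS) \ {ε}) ∪ (FOLLOW(F) if ε ∈ FIRST(RHS), i.e. RHS ⇒* ε)
FIRST(e D ')') = { 'e' }
ε ∉ FIRST(e D ')'), so FOLLOW(F) is not added.
PREDICT(F → e D ')') = { 'e' }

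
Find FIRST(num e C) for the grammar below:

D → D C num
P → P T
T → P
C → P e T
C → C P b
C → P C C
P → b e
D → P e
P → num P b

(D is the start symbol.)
{ 'num' }

To compute FIRST(num e C), process the symbols left to right:
Symbol num is a terminal. Add 'num' and stop.
FIRST(num e C) = { 'num' }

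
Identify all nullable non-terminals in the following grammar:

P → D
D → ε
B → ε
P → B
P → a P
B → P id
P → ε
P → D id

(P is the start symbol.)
{ 'B', 'D', 'P' }

ε-productions: D → ε, B → ε, P → ε
So D, B, P are immediately nullable.
Every non-terminal is now nullable.
Nullable = { 'B', 'D', 'P' }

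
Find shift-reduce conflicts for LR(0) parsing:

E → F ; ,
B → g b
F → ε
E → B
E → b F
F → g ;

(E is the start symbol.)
Yes — I0: [F → .] vs [B → . g b]; I4: [F → .] vs [F → . g ;]

A shift-reduce conflict occurs when an LR(0) state has both:
  - a complete (reduce) item [A → α .] (dot at the end), and
  - a shift item [B → β . c γ] (dot before a terminal).

Augment with E' → E and build the canonical LR(0) collection (I0 = CLOSURE({[E' → . E]}), then GOTO on every symbol after a dot until no new states appear). It has 12 states:
  I0: { [B → . g b], [E → . B], [E → . F ; ,], [E → . b F], [E' → . E], [F → . g ;], [F → .] }  — shift, reduce
  I1: { [E → B .] }  — reduce
  I2: { [E' → E .] }  — accept
  I3: { [E → F . ; ,] }  — shift
  I4: { [E → b . F], [F → . g ;], [F → .] }  — shift, reduce
  I5: { [B → g . b], [F → g . ;] }  — shift
  I6: { [F → g ; .] }  — reduce
  I7: { [B → g b .] }  — reduce
  I8: { [E → b F .] }  — reduce
  I9: { [F → g . ;] }  — shift
  I10: { [E → F ; . ,] }  — shift
  I11: { [E → F ; , .] }  — reduce

I0 contains reduce item [F → .] and shift items [B → . g b], [E → . b F], [F → . g ;] — shift-reduce conflict.
I4 contains reduce item [F → .] and shift item [F → . g ;] — shift-reduce conflict.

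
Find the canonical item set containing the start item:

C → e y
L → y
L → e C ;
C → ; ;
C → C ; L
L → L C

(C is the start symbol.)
{ [C → . ; ;], [C → . C ; L], [C → . e y], [C' → . C] }

First, augment the grammar with C' → C
I₀ = CLOSURE({ [C' → . C] }):
  [C' → . C] has the dot before C: add [C → . e y], [C → . ; ;], [C → . C ; L]
No further items can be added.

I₀ = { [C → . ; ;], [C → . C ; L], [C → . e y], [C' → . C] }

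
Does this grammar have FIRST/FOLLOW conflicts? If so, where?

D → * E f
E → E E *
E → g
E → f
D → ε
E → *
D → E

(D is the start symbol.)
No FIRST/FOLLOW conflicts.

A FIRST/FOLLOW conflict occurs when a non-terminal N has a nullable alternative N → β (β ⇒* ε) and another alternative N → α with FIRST(α) ∩ FOLLOW(N) ≠ ∅: on such a lookahead the parser cannot decide between expanding α and letting N vanish via β.

Nullable non-terminals: D.
FIRST sets used below: FIRST(E) = { '*', 'f', 'g' }

D: nullable alternative(s) D → ε; FOLLOW(D) = { $ }
  D → * E f: FIRST \ {ε} = { '*' } — disjoint from FOLLOW(D)
  D → ε: FIRST \ {ε} = { } — this is the only nullable alternative, skip
  D → E: FIRST \ {ε} = { '*', 'f', 'g' } — disjoint from FOLLOW(D)

E has no nullable alternative, so no FIRST/FOLLOW check is needed there.

No FIRST/FOLLOW conflicts found.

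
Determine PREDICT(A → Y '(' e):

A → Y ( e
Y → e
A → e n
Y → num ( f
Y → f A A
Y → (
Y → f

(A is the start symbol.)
{ '(', 'e', 'f', 'num' }

PREDICT(A → Y '(' e) = (FIRST(RHS) \ {ε}) ∪ (FOLLOW(A) if ε ∈ FIRST(RHS), i.e. RHS ⇒* ε)
FIRST(Y) = { '(', 'e', 'f', 'num' }
FIRST(Y '(' e) = { '(', 'e', 'f', 'num' }
ε ∉ FIRST(Y '(' e), so FOLLOW(A) is not added.
PREDICT(A → Y '(' e) = { '(', 'e', 'f', 'num' }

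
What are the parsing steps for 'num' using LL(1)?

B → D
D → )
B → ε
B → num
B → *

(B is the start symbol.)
LL(1) parsing maintains a stack (initially the start symbol over $) and the input. At each step: if the stack top is a terminal, match it against the current input token; if it is a non-terminal N, replace it with the RHS of M[N, lookahead] (the unique production whose predict set contains the lookahead).

Stack is shown with the top on the left.

Stack  Input  Action
--------------------
B $    num $  output B → num
num $  num $  match 'num'
$      $      accept

The string is accepted.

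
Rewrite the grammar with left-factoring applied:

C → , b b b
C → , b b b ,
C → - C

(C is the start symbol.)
C → , b b b C'
C' → ε
C' → ,
C → - C

Left-factoring transforms A → αβ₁ | αβ₂ into A → αA' and A' → β₁ | β₂
(α is the longest common prefix among the alternatives). Repeat until
no nonterminal has two alternatives with a common prefix.

Round 1: C has alternatives sharing prefix ', b b b'. Introduce C': C → , b b b C'
  Add: C' → ε
  Add: C' → ,

No remaining common prefixes — done.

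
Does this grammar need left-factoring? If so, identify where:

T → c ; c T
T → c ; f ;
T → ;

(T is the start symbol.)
Yes, T has productions with common prefix 'c ;'

Left-factoring is needed when two productions for the same non-terminal
share a common prefix on the right-hand side.

Productions for T:
  T → c ; c T
  T → c ; f ;
  T → ;

Found common prefix 'c ;' in productions for T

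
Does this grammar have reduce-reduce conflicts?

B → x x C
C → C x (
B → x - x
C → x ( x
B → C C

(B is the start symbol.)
No reduce-reduce conflicts

Augment with B' → B and build the canonical LR(0) collection (I0 = CLOSURE({[B' → . B]}), then GOTO on every symbol after a dot until no new states appear). It has 16 states:
  I0: { [B → . C C], [B → . x - x], [B → . x x C], [B' → . B], [C → . C x (], [C → . x ( x] }  — shift
  I1: { [B' → B .] }  — accept
  I2: { [B → C . C], [C → . C x (], [C → . x ( x], [C → C . x (] }  — shift
  I3: { [B → x . - x], [B → x . x C], [C → x . ( x] }  — shift
  I4: { [C → x ( . x] }  — shift
  I5: { [B → x - . x] }  — shift
  I6: { [B → x x . C], [C → . C x (], [C → . x ( x] }  — shift
  I7: { [B → x x C .], [C → C . x (] }  — shift, reduce
  I8: { [C → x . ( x] }  — shift
  I9: { [C → C x . (] }  — shift
  I10: { [C → C x ( .] }  — reduce
  I11: { [B → x - x .] }  — reduce
  I12: { [C → x ( x .] }  — reduce
  I13: { [B → C C .], [C → C . x (] }  — shift, reduce
  I14: { [C → C x . (], [C → x . ( x] }  — shift
  I15: { [C → C x ( .], [C → x ( . x] }  — shift, reduce

No state contains more than one complete item.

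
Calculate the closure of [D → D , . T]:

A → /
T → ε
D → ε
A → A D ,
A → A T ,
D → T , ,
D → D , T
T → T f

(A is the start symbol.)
{ [D → D , . T], [T → . T f], [T → .] }

Start with: [D → D , . T]
  [D → D , . T] has the dot before T: add [T → .], [T → . T f]
No further items can be added.

CLOSURE = { [D → D , . T], [T → . T f], [T → .] }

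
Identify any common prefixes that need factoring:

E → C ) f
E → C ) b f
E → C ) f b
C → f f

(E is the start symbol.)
Yes, E has productions with common prefix 'C )'

Left-factoring is needed when two productions for the same non-terminal
share a common prefix on the right-hand side.

Productions for E:
  E → C ) f
  E → C ) b f
  E → C ) f b

Found common prefix 'C )' in productions for E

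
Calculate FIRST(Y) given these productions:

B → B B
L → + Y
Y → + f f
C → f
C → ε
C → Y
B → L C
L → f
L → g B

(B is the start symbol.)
To compute FIRST(Y), examine every production with Y on the left-hand side, reading each right-hand side left to right until a non-nullable symbol is reached.

From Y → + f f:
  - '+' is a terminal: add '+' and stop

Collecting: FIRST(Y) = { '+' }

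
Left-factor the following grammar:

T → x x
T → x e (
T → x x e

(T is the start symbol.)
Left-factoring transforms A → αβ₁ | αβ₂ into A → αA' and A' → β₁ | β₂
(α is the longest common prefix among the alternatives). Repeat until
no nonterminal has two alternatives with a common prefix.

Round 1: T has alternatives sharing prefix 'x'. Introduce T': T → x T'
  Add: T' → x
  Add: T' → e (
  Add: T' → x e

Round 2: T' has alternatives sharing prefix 'x'. Introduce T'': T' → x T''
  Add: T'' → ε
  Add: T'' → e

No remaining common prefixes — done.

Resulting grammar:
T → x T'
T' → x T''
T'' → ε
T'' → e
T' → e (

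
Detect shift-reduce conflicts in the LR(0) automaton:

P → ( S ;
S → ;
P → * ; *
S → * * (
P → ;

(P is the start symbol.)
No shift-reduce conflicts

A shift-reduce conflict occurs when an LR(0) state has both:
  - a complete (reduce) item [A → α .] (dot at the end), and
  - a shift item [B → β . c γ] (dot before a terminal).

Augment with P' → P and build the canonical LR(0) collection (I0 = CLOSURE({[P' → . P]}), then GOTO on every symbol after a dot until no new states appear). It has 13 states:
  I0: { [P → . ( S ;], [P → . * ; *], [P → . ;], [P' → . P] }  — shift
  I1: { [P → ( . S ;], [S → . * * (], [S → . ;] }  — shift
  I2: { [P → * . ; *] }  — shift
  I3: { [P → ; .] }  — reduce
  I4: { [P' → P .] }  — accept
  I5: { [P → * ; . *] }  — shift
  I6: { [P → * ; * .] }  — reduce
  I7: { [S → * . * (] }  — shift
  I8: { [S → ; .] }  — reduce
  I9: { [P → ( S . ;] }  — shift
  I10: { [P → ( S ; .] }  — reduce
  I11: { [S → * * . (] }  — shift
  I12: { [S → * * ( .] }  — reduce

No state contains both a complete item and a shift item.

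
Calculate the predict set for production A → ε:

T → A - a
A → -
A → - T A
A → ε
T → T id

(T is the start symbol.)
{ '-' }

PREDICT(A → ε) = (FIRST(RHS) \ {ε}) ∪ (FOLLOW(A) if ε ∈ FIRST(RHS), i.e. RHS ⇒* ε)
The right-hand side is ε (FIRST(ε) = { ε }), so the predict set is FOLLOW(A) = { '-' }
PREDICT(A → ε) = { '-' }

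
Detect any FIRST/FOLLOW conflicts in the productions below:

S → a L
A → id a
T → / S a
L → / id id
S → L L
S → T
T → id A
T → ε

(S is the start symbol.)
A FIRST/FOLLOW conflict occurs when a non-terminal N has a nullable alternative N → β (β ⇒* ε) and another alternative N → α with FIRST(α) ∩ FOLLOW(N) ≠ ∅: on such a lookahead the parser cannot decide between expanding α and letting N vanish via β.

Nullable non-terminals: S, T.
FIRST sets used below: FIRST(L) = { '/' }, FIRST(T) = { '/', 'id', ε }

S: nullable alternative(s) S → T; FOLLOW(S) = { $, 'a' }
  S → a L: FIRST \ {ε} = { 'a' } — overlaps FOLLOW(S) on { 'a' }: CONFLICT
  S → L L: FIRST \ {ε} = { '/' } — disjoint from FOLLOW(S)
  S → T: FIRST \ {ε} = { '/', 'id' } — this is the only nullable alternative, skip

T: nullable alternative(s) T → ε; FOLLOW(T) = { $, 'a' }
  T → / S a: FIRST \ {ε} = { '/' } — disjoint from FOLLOW(T)
  T → id A: FIRST \ {ε} = { 'id' } — disjoint from FOLLOW(T)
  T → ε: FIRST \ {ε} = { } — this is the only nullable alternative, skip

A, L have no nullable alternative, so no FIRST/FOLLOW check is needed there.

So the grammar has 1 FIRST/FOLLOW conflict (marked CONFLICT above).

Answer: Yes. S → a L with FOLLOW(S) on { 'a' }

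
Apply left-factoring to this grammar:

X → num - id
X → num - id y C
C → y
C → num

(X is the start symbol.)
X → num - id X'
X' → ε
X' → y C
C → y
C → num

Left-factoring transforms A → αβ₁ | αβ₂ into A → αA' and A' → β₁ | β₂
(α is the longest common prefix among the alternatives). Repeat until
no nonterminal has two alternatives with a common prefix.

Round 1: X has alternatives sharing prefix 'num - id'. Introduce X': X → num - id X'
  Add: X' → ε
  Add: X' → y C

No remaining common prefixes — done.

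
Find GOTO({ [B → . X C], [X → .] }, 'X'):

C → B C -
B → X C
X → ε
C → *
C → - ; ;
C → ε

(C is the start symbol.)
{ [B → . X C], [B → X . C], [C → . *], [C → . - ; ;], [C → . B C -], [C → .], [X → .] }

GOTO(I, 'X') = CLOSURE({ [A → αX.β] : [A → α.Xβ] ∈ I, X = 'X' })

Items with dot before 'X', with the dot advanced:
  [B → . X C] → [B → X . C]
Closure of the advanced items:
  [B → X . C] has the dot before C: add [C → . B C -], [C → . *], [C → . - ; ;], [C → .]
  [C → . B C -] has the dot before B: add [B → . X C]
  [B → . X C] has the dot before X: add [X → .]

GOTO = { [B → . X C], [B → X . C], [C → . *], [C → . - ; ;], [C → . B C -], [C → .], [X → .] }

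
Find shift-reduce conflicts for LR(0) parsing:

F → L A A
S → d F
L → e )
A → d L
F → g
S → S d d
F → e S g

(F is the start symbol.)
No shift-reduce conflicts

A shift-reduce conflict occurs when an LR(0) state has both:
  - a complete (reduce) item [A → α .] (dot at the end), and
  - a shift item [B → β . c γ] (dot before a terminal).

Augment with F' → F and build the canonical LR(0) collection (I0 = CLOSURE({[F' → . F]}), then GOTO on every symbol after a dot until no new states appear). It has 17 states:
  I0: { [F → . L A A], [F → . e S g], [F → . g], [F' → . F], [L → . e )] }  — shift
  I1: { [F' → F .] }  — accept
  I2: { [A → . d L], [F → L . A A] }  — shift
  I3: { [F → e . S g], [L → e . )], [S → . S d d], [S → . d F] }  — shift
  I4: { [F → g .] }  — reduce
  I5: { [L → e ) .] }  — reduce
  I6: { [F → e S . g], [S → S . d d] }  — shift
  I7: { [F → . L A A], [F → . e S g], [F → . g], [L → . e )], [S → d . F] }  — shift
  I8: { [S → d F .] }  — reduce
  I9: { [S → S d . d] }  — shift
  I10: { [F → e S g .] }  — reduce
  I11: { [S → S d d .] }  — reduce
  I12: { [A → . d L], [F → L A . A] }  — shift
  I13: { [A → d . L], [L → . e )] }  — shift
  I14: { [A → d L .] }  — reduce
  I15: { [L → e . )] }  — shift
  I16: { [F → L A A .] }  — reduce

No state contains both a complete item and a shift item.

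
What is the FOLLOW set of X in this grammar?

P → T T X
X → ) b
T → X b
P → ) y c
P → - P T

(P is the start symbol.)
To compute FOLLOW(X), find every occurrence of X on a right-hand side N → α X β: add FIRST(β) \ {ε}, and if β is empty or nullable also add FOLLOW(N). Iterate to a fixed point.

In P → T T X: X is at the end, add FOLLOW(P)
In T → X b: X is followed by b, add FIRST(b) \ {ε} = { 'b' }

The FOLLOW sets referred to above (computed the same way, to a fixed point):
  FOLLOW(P) = { $, ')' }

Taking the union: FOLLOW(X) = { $, ')', 'b' }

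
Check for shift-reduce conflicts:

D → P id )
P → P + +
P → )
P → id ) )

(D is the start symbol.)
A shift-reduce conflict occurs when an LR(0) state has both:
  - a complete (reduce) item [A → α .] (dot at the end), and
  - a shift item [B → β . c γ] (dot before a terminal).

Augment with D' → D and build the canonical LR(0) collection (I0 = CLOSURE({[D' → . D]}), then GOTO on every symbol after a dot until no new states appear). It has 11 states:
  I0: { [D → . P id )], [D' → . D], [P → . )], [P → . P + +], [P → . id ) )] }  — shift
  I1: { [P → ) .] }  — reduce
  I2: { [D' → D .] }  — accept
  I3: { [D → P . id )], [P → P . + +] }  — shift
  I4: { [P → id . ) )] }  — shift
  I5: { [P → id ) . )] }  — shift
  I6: { [P → id ) ) .] }  — reduce
  I7: { [P → P + . +] }  — shift
  I8: { [D → P id . )] }  — shift
  I9: { [D → P id ) .] }  — reduce
  I10: { [P → P + + .] }  — reduce

No state contains both a complete item and a shift item.

Answer: No shift-reduce conflicts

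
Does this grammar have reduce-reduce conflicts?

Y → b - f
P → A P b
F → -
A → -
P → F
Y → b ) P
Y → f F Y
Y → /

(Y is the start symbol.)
Yes — I11: [A → - .] vs [F → - .]

A reduce-reduce conflict occurs when an LR(0) state has two complete items [A → α .] and [B → β .] — both call for a reduction, and with no lookahead the parser cannot choose between them.

Augment with Y' → Y and build the canonical LR(0) collection (I0 = CLOSURE({[Y' → . Y]}), then GOTO on every symbol after a dot until no new states appear). It has 17 states:
  I0: { [Y → . /], [Y → . b ) P], [Y → . b - f], [Y → . f F Y], [Y' → . Y] }  — shift
  I1: { [Y → / .] }  — reduce
  I2: { [Y' → Y .] }  — accept
  I3: { [Y → b . ) P], [Y → b . - f] }  — shift
  I4: { [F → . -], [Y → f . F Y] }  — shift
  I5: { [F → - .] }  — reduce
  I6: { [Y → . /], [Y → . b ) P], [Y → . b - f], [Y → . f F Y], [Y → f F . Y] }  — shift
  I7: { [Y → f F Y .] }  — reduce
  I8: { [A → . -], [F → . -], [P → . A P b], [P → . F], [Y → b ) . P] }  — shift
  I9: { [Y → b - . f] }  — shift
  I10: { [Y → b - f .] }  — reduce
  I11: { [A → - .], [F → - .] }  — 2 reduces
  I12: { [A → . -], [F → . -], [P → . A P b], [P → . F], [P → A . P b] }  — shift
  I13: { [P → F .] }  — reduce
  I14: { [Y → b ) P .] }  — reduce
  I15: { [P → A P . b] }  — shift
  I16: { [P → A P b .] }  — reduce

I11 contains complete items [A → - .], [F → - .] — reduce-reduce conflict.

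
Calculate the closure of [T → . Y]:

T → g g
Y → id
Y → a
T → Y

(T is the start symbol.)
Start with: [T → . Y]
  [T → . Y] has the dot before Y: add [Y → . id], [Y → . a]
No further items can be added.

CLOSURE = { [T → . Y], [Y → . a], [Y → . id] }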